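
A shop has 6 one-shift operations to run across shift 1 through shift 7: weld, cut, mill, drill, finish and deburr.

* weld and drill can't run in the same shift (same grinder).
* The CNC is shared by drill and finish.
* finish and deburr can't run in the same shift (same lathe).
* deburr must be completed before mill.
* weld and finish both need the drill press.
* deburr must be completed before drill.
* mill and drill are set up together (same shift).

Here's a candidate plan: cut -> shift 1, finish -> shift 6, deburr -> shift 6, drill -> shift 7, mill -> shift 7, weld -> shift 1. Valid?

deburr must be completed before drill — holds.
mill and drill are set up together (same shift) — holds.
The CNC is shared by drill and finish — holds.
deburr must be completed before mill — holds.
finish and deburr can't run in the same shift (same lathe) — violated.
weld and drill can't run in the same shift (same grinder) — holds.
weld and finish both need the drill press — holds.

No. finish and deburr can't run in the same shift (same lathe) is not satisfied.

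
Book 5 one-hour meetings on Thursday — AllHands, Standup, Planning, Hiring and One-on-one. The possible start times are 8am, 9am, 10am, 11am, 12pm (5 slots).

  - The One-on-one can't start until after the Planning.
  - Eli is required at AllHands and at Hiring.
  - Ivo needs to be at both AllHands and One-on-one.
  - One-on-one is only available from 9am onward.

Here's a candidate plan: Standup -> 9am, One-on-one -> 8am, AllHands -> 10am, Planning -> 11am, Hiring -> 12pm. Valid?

The One-on-one can't start until after the Planning — violated.
Eli is required at AllHands and at Hiring — holds.
Ivo needs to be at both AllHands and One-on-one — holds.
One-on-one is only available from 9am onward — violated.

No. One-on-one is only available from 9am onward is not satisfied.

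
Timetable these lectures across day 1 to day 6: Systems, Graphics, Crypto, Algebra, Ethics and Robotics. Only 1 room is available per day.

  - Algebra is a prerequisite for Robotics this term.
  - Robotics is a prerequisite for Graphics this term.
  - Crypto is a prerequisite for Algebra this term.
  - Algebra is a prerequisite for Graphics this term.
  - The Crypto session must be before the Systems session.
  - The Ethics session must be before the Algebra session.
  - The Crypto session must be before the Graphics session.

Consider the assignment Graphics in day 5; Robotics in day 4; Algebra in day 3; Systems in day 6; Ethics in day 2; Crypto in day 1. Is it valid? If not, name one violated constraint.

The Crypto session must be before the Graphics session — holds.
Algebra is a prerequisite for Robotics this term — holds.
The Ethics session must be before the Algebra session — holds.
Robotics is a prerequisite for Graphics this term — holds.
Only 1 room is available per day — holds.
The Crypto session must be before the Systems session — holds.
Algebra is a prerequisite for Graphics this term — holds.
Crypto is a prerequisite for Algebra this term — holds.

Yes, all constraints hold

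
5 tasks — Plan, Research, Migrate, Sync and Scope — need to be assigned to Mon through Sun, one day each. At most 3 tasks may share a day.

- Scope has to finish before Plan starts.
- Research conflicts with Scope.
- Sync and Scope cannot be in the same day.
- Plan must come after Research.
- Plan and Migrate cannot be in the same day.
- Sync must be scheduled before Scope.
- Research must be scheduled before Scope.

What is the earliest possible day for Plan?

Precedence pushes Plan to at least Wed.
Plan at Wed is achievable: Plan in Wed; Sync in Mon; Research in Mon; Scope in Tue; Migrate in Mon.

Wed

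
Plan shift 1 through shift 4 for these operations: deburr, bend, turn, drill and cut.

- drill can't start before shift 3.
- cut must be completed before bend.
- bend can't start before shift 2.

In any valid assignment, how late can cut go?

Downstream work caps cut at shift 3.
cut at shift 3 is achievable: deburr=shift 1, turn=shift 1, cut=shift 3, bend=shift 4, drill=shift 3.

shift 3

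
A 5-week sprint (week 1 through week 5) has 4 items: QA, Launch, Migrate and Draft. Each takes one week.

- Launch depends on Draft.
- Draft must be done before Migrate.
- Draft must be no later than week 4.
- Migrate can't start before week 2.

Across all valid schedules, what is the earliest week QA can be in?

week 1

QA at week 1 is achievable: Draft -> week 1, Launch -> week 2, Migrate -> week 2, QA -> week 1.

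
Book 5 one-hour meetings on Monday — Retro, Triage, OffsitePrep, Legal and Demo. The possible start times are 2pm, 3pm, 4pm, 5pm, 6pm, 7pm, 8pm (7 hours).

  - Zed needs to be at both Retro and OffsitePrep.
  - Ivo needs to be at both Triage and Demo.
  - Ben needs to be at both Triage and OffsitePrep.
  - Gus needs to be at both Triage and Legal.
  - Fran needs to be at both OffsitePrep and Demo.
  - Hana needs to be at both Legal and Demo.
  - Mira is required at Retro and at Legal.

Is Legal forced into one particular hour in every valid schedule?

Legal can be 2pm (e.g. Triage -> 3pm, Demo -> 4pm, Legal -> 2pm, OffsitePrep -> 2pm, Retro -> 3pm) or 3pm (e.g. Triage in 2pm; Legal in 3pm; Demo in 4pm; OffsitePrep in 3pm; Retro in 2pm).

No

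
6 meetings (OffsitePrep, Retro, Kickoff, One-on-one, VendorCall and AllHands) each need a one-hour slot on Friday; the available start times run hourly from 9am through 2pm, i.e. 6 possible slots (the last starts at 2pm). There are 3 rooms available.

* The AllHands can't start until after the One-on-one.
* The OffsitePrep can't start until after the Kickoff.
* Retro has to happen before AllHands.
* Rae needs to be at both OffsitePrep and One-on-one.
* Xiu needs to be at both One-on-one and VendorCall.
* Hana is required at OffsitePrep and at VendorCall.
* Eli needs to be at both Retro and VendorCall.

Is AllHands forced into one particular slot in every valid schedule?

AllHands can be 10am (e.g. VendorCall=11am; OffsitePrep=10am; AllHands=10am; One-on-one=9am; Kickoff=9am; Retro=9am) or 11am (e.g. OffsitePrep in 10am, Kickoff in 9am, One-on-one in 9am, Retro in 9am, VendorCall in 11am, AllHands in 11am).

No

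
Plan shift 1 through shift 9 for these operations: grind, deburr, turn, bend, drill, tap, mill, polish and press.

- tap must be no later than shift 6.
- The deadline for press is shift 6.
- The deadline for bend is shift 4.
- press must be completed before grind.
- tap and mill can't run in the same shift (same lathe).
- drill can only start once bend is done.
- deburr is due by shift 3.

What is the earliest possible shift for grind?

shift 2

Precedence pushes grind to at least shift 2.
grind at shift 2 is achievable: grind in shift 2, tap in shift 1, turn in shift 1, deburr in shift 1, press in shift 1, bend in shift 1, polish in shift 1, mill in shift 2, drill in shift 2.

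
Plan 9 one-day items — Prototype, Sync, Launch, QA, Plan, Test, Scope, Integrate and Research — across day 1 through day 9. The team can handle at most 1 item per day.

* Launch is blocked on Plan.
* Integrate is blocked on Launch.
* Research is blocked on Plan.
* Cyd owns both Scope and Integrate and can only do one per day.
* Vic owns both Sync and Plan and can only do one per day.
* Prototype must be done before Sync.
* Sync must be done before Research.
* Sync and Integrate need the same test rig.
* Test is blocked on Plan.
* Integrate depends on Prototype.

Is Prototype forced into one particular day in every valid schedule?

No

Prototype can be day 1 (e.g. Prototype in day 1, Scope in day 9, Sync in day 3, Research in day 6, Launch in day 4, Integrate in day 5, QA in day 8, Test in day 7, Plan in day 2) or day 2 (e.g. Prototype in day 2; Scope in day 9; Sync in day 3; Plan in day 1; Integrate in day 5; Research in day 6; Launch in day 4; Test in day 7; QA in day 8).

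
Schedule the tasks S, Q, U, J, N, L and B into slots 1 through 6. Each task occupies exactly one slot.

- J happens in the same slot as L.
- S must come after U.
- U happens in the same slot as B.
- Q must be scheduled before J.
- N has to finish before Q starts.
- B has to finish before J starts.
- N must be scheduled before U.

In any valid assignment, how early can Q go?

Precedence pushes Q to at least 2; downstream work caps Q at 5.
Q at 2 is achievable: S in 3, J in 3, Q in 2, N in 1, U in 2, B in 2, L in 3.

2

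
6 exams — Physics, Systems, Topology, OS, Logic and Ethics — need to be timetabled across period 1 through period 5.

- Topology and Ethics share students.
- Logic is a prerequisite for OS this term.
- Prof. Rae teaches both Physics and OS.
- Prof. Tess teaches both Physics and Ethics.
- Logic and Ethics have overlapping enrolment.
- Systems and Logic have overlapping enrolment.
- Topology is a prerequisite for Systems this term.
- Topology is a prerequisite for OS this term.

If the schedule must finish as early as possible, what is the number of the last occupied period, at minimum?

2

The precedence chain requires at least 2 distinct periods.
2 works (last occupied period: period 2): for example Logic in period 1, Topology in period 1, Ethics in period 2, Physics in period 1, Systems in period 2, OS in period 2.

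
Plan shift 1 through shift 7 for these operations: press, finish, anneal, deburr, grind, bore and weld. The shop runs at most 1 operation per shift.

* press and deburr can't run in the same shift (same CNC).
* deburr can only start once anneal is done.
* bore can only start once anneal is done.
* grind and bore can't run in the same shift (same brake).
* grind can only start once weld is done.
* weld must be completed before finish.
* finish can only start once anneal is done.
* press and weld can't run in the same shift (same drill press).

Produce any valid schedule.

bore=shift 6, finish=shift 3, deburr=shift 4, anneal=shift 1, press=shift 7, grind=shift 5, weld=shift 2

Checking: weld(shift 2) before grind(shift 5); anneal(shift 1) before bore(shift 6); anneal(shift 1) before deburr(shift 4); weld(shift 2) before finish(shift 3); anneal(shift 1) before finish(shift 3); press(shift 7) != deburr(shift 4); grind(shift 5) != bore(shift 6); press(shift 7) != weld(shift 2); max 1 per shift (cap 1).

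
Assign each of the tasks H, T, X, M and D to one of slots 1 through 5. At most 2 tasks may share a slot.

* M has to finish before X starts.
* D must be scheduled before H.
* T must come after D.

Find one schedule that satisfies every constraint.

M in 1; T in 2; D in 1; H in 2; X in 3

Checking: D(1) before H(2); D(1) before T(2); M(1) before X(3); max 2 per slot (cap 2).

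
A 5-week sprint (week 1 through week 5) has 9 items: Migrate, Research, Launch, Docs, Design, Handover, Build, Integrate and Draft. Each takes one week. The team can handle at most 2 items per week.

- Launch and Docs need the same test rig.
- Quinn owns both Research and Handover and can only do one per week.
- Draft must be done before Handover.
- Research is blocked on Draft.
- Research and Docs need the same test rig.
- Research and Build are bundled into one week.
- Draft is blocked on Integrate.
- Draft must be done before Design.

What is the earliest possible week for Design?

Precedence pushes Design to at least week 3.
Design at week 3 is achievable: Draft=week 2; Build=week 4; Research=week 4; Migrate=week 1; Launch=week 2; Integrate=week 1; Docs=week 5; Handover=week 3; Design=week 3.

week 3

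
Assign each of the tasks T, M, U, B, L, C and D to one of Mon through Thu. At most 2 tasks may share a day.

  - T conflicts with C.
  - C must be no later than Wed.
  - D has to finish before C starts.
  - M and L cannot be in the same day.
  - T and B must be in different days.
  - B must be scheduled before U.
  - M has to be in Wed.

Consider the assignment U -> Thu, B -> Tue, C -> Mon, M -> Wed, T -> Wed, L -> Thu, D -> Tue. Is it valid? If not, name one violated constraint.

No — it violates: D has to finish before C starts

M and L cannot be in the same day — holds.
At most 2 tasks may share a day — holds.
B must be scheduled before U — holds.
M has to be in Wed — holds.
T conflicts with C — holds.
D has to finish before C starts — violated.
C must be no later than Wed — holds.
T and B must be in different days — holds.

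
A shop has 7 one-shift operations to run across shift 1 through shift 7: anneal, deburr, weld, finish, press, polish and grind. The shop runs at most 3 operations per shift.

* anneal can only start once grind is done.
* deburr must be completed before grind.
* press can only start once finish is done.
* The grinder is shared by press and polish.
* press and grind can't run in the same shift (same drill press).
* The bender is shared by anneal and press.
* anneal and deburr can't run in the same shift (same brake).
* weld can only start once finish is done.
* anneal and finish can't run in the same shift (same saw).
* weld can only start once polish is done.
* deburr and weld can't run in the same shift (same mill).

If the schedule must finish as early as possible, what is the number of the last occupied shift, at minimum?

4

The precedence chain requires at least 3 distinct shifts.
With at most 3 per shift and 7 operations, at least 3 shifts are needed.
Could 3 shifts be enough, i.e. nothing placed later than shift 3? No: weld must come after polish (at shift 1 or later) → {shift 2, shift 3}; anneal must come after grind (at shift 1 or later) → {shift 2, shift 3}; grind must come before anneal (at shift 3 or earlier) → {shift 1, shift 2}; grind must come after deburr (at shift 1 or later) → {shift 2}; finish must come before weld (at shift 3 or earlier) → {shift 1, shift 2}; press must come after finish (at shift 1 or later) → {shift 2, shift 3}; press can't share with grind (shift 2) → {shift 3}; anneal can't share with press (shift 3) → {shift 2}; anneal must come after grind (at shift 2 or later) → nothing is left.
So 3 shifts is not enough.
4 works (last occupied shift: shift 4): for example anneal -> shift 3, press -> shift 4, weld -> shift 2, deburr -> shift 1, polish -> shift 1, finish -> shift 1, grind -> shift 2.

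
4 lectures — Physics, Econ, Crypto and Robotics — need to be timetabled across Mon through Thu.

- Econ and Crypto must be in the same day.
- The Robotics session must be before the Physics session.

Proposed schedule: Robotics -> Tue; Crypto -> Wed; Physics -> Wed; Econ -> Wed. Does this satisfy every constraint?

Valid

The Robotics session must be before the Physics session — holds.
Econ and Crypto must be in the same day — holds.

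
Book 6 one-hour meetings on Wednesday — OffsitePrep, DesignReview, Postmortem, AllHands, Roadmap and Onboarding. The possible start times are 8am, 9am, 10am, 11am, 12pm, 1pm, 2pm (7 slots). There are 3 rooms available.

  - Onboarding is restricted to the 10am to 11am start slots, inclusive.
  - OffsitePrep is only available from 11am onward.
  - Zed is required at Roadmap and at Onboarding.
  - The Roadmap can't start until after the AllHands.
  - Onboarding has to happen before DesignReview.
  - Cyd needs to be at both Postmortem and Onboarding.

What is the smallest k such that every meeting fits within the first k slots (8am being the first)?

The precedence chain requires at least 2 distinct slots.
With at most 3 per slot and 6 meetings, at least 2 slots are needed.
OffsitePrep can't be placed before 11am — that is slot 4 counting from 8am — so the schedule must run through at least 4 slots.
4 works (last occupied slot: 11am): for example Postmortem=8am; DesignReview=11am; OffsitePrep=11am; AllHands=8am; Roadmap=9am; Onboarding=10am.

4 slots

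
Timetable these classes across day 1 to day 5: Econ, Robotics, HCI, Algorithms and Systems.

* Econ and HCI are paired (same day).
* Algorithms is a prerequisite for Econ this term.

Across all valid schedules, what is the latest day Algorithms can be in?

Downstream work caps Algorithms at day 4.
Algorithms at day 4 is achievable: Algorithms=day 4; HCI=day 5; Econ=day 5; Systems=day 1; Robotics=day 1.

day 4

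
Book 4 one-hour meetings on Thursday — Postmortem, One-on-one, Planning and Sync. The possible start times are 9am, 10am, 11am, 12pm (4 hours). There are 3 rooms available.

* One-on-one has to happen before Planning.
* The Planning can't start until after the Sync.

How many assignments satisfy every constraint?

56

Splitting on Postmortem: it can be 9am (14), 10am (14), 11am (14), 12pm (14). Listing each branch's schedules as (One-on-one, Planning, Sync):
Postmortem=9am: (9am,10am,9am) (9am,11am,9am) (9am,11am,10am) (9am,12pm,9am) (9am,12pm,10am) (9am,12pm,11am) (10am,11am,9am) (10am,11am,10am) (10am,12pm,9am) (10am,12pm,10am) (10am,12pm,11am) (11am,12pm,9am) (11am,12pm,10am) (11am,12pm,11am) — 14.
Postmortem=10am: (9am,10am,9am) (9am,11am,9am) (9am,11am,10am) (9am,12pm,9am) (9am,12pm,10am) (9am,12pm,11am) (10am,11am,9am) (10am,11am,10am) (10am,12pm,9am) (10am,12pm,10am) (10am,12pm,11am) (11am,12pm,9am) (11am,12pm,10am) (11am,12pm,11am) — 14.
Postmortem=11am: (9am,10am,9am) (9am,11am,9am) (9am,11am,10am) (9am,12pm,9am) (9am,12pm,10am) (9am,12pm,11am) (10am,11am,9am) (10am,11am,10am) (10am,12pm,9am) (10am,12pm,10am) (10am,12pm,11am) (11am,12pm,9am) (11am,12pm,10am) (11am,12pm,11am) — 14.
Postmortem=12pm: (9am,10am,9am) (9am,11am,9am) (9am,11am,10am) (9am,12pm,9am) (9am,12pm,10am) (9am,12pm,11am) (10am,11am,9am) (10am,11am,10am) (10am,12pm,9am) (10am,12pm,10am) (10am,12pm,11am) (11am,12pm,9am) (11am,12pm,10am) (11am,12pm,11am) — 14.
Summing: 14 + 14 + 14 + 14 = 56.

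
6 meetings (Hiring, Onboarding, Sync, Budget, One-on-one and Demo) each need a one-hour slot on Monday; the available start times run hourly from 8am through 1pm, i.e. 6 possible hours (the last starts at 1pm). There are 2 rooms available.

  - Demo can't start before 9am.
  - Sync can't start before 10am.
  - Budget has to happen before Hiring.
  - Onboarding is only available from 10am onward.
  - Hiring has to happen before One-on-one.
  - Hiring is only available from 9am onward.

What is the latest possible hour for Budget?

11am

Downstream work caps Budget at 11am.
Budget at 11am is achievable: Onboarding -> 10am, Demo -> 9am, Budget -> 11am, One-on-one -> 1pm, Hiring -> 12pm, Sync -> 10am.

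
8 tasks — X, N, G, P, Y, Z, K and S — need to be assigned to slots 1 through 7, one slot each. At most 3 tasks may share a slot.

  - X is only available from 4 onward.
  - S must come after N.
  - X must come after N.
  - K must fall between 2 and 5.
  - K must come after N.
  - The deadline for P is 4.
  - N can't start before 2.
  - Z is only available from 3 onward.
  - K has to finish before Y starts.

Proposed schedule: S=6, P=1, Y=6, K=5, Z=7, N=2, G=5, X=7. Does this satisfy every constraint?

Valid

K has to finish before Y starts — holds.
At most 3 tasks may share a slot — holds.
K must fall between 2 and 5 — holds.
The deadline for P is 4 — holds.
K must come after N — holds.
S must come after N — holds.
N can't start before 2 — holds.
Z is only available from 3 onward — holds.
X must come after N — holds.
X is only available from 4 onward — holds.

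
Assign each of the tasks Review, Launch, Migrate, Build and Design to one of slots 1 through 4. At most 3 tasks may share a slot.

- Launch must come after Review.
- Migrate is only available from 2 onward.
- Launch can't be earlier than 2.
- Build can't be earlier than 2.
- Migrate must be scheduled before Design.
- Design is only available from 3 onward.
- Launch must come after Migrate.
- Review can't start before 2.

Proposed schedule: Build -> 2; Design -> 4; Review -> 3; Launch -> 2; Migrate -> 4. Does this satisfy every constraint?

Invalid. Launch must come after Migrate.

Migrate must be scheduled before Design — violated.
Launch must come after Review — violated.
Design is only available from 3 onward — holds.
Review can't start before 2 — holds.
Migrate is only available from 2 onward — holds.
Build can't be earlier than 2 — holds.
At most 3 tasks may share a slot — holds.
Launch must come after Migrate — violated.
Launch can't be earlier than 2 — holds.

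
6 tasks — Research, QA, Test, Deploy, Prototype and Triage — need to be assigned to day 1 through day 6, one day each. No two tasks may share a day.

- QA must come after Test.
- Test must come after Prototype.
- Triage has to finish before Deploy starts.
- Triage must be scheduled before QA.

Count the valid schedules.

Splitting on QA: it can be day 4 (6), day 5 (18), day 6 (30). Listing each branch's schedules as (Research, Test, Deploy, Prototype, Triage) by day number:
QA=day 4: (5,2,6,1,3) (5,3,6,1,2) (5,3,6,2,1) (6,2,5,1,3) (6,3,5,1,2) (6,3,5,2,1) — 6.
QA=day 5: (1,3,6,2,4) (1,4,6,2,3) (1,4,6,3,2) (2,3,6,1,4) (2,4,6,1,3) (2,4,6,3,1) (3,2,6,1,4) (3,4,6,1,2) (3,4,6,2,1) (4,2,6,1,3) (4,3,6,1,2) (4,3,6,2,1) (6,2,4,1,3) (6,3,4,1,2) (6,3,4,2,1) (6,4,2,3,1) (6,4,3,1,2) (6,4,3,2,1) — 18.
QA=day 6: (1,3,5,2,4) (1,4,5,2,3) (1,4,5,3,2) (1,5,3,4,2) (1,5,4,2,3) (1,5,4,3,2) (2,3,5,1,4) (2,4,5,1,3) (2,4,5,3,1) (2,5,3,4,1) (2,5,4,1,3) (2,5,4,3,1) (3,2,5,1,4) (3,4,5,1,2) (3,4,5,2,1) (3,5,2,4,1) (3,5,4,1,2) (3,5,4,2,1) (4,2,5,1,3) (4,3,5,1,2) (4,3,5,2,1) (4,5,2,3,1) (4,5,3,1,2) (4,5,3,2,1) (5,2,4,1,3) (5,3,4,1,2) (5,3,4,2,1) (5,4,2,3,1) (5,4,3,1,2) (5,4,3,2,1) — 30.
Summing: 6 + 18 + 30 = 54.

54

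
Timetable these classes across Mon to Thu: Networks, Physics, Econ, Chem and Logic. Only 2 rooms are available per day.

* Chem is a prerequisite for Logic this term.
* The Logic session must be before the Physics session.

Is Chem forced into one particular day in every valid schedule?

No

Chem can be Mon (e.g. Physics in Wed, Logic in Tue, Networks in Mon, Chem in Mon, Econ in Tue) or Tue (e.g. Chem in Tue, Logic in Wed, Econ in Mon, Networks in Mon, Physics in Thu).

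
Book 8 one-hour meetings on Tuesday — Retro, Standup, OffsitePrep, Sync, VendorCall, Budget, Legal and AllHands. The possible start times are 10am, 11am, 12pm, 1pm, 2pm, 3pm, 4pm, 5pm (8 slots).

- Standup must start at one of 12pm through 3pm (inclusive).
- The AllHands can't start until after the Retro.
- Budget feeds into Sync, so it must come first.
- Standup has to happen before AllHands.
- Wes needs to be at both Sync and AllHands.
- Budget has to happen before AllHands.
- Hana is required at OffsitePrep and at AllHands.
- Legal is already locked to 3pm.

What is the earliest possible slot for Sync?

11am

Precedence pushes Sync to at least 11am.
Sync at 11am is achievable: Legal=3pm; Sync=11am; OffsitePrep=10am; VendorCall=10am; Budget=10am; AllHands=1pm; Retro=10am; Standup=12pm.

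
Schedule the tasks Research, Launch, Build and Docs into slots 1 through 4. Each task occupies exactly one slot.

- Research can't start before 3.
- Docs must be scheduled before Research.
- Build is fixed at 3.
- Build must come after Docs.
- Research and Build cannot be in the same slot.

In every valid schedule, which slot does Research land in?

4

Research's window is 3–4.
Build is fixed at 3, and Research can't share a slot with Build.
So Research must be 4.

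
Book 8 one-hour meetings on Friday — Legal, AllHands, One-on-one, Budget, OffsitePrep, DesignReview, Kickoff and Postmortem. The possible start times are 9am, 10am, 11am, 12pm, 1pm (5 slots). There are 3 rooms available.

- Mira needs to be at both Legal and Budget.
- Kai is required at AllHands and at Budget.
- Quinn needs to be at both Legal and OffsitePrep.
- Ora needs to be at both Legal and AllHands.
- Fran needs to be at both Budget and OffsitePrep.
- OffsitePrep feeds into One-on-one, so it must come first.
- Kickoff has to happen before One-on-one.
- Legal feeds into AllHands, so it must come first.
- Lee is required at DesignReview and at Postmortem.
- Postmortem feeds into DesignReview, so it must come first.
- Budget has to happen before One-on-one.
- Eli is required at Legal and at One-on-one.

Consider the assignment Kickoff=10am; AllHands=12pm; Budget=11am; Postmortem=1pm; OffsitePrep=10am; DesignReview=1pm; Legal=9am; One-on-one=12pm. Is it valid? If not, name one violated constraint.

Ora needs to be at both Legal and AllHands — holds.
Budget has to happen before One-on-one — holds.
There are 3 rooms available — holds.
Fran needs to be at both Budget and OffsitePrep — holds.
Quinn needs to be at both Legal and OffsitePrep — holds.
Lee is required at DesignReview and at Postmortem — violated.
Eli is required at Legal and at One-on-one — holds.
Mira needs to be at both Legal and Budget — holds.
Postmortem feeds into DesignReview, so it must come first — violated.
Legal feeds into AllHands, so it must come first — holds.
Kai is required at AllHands and at Budget — holds.
Kickoff has to happen before One-on-one — holds.
OffsitePrep feeds into One-on-one, so it must come first — holds.

Invalid. Lee is required at DesignReview and at Postmortem.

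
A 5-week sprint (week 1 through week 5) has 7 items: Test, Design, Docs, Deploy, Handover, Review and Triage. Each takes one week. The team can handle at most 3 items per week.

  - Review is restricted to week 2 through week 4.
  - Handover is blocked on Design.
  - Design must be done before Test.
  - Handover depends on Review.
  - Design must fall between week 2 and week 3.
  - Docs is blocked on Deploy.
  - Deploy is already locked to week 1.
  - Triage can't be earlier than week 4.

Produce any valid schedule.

Design=week 2, Deploy=week 1, Test=week 3, Review=week 2, Triage=week 4, Docs=week 2, Handover=week 3

Checking: Design(week 2) before Handover(week 3); Deploy(week 1) before Docs(week 2); Review(week 2) before Handover(week 3); Design(week 2) before Test(week 3); Triage=week 4 in [week 4,week 5]; Review=week 2 in [week 2,week 4]; Deploy=week 1 in [week 1,week 1]; Design=week 2 in [week 2,week 3]; max 3 per week (cap 3).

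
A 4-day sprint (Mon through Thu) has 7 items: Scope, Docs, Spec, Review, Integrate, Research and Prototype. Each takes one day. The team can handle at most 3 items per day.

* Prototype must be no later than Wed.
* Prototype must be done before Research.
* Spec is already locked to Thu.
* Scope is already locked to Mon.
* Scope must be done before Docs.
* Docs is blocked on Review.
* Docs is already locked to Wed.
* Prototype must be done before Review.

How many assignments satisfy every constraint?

12

Splitting on Integrate: it can be Mon (3), Tue (3), Wed (3), Thu (3). Listing each branch's schedules as (Scope, Docs, Spec, Review, Research, Prototype):
Integrate=Mon: (Mon,Wed,Thu,Tue,Tue,Mon) (Mon,Wed,Thu,Tue,Wed,Mon) (Mon,Wed,Thu,Tue,Thu,Mon) — 3.
Integrate=Tue: (Mon,Wed,Thu,Tue,Tue,Mon) (Mon,Wed,Thu,Tue,Wed,Mon) (Mon,Wed,Thu,Tue,Thu,Mon) — 3.
Integrate=Wed: (Mon,Wed,Thu,Tue,Tue,Mon) (Mon,Wed,Thu,Tue,Wed,Mon) (Mon,Wed,Thu,Tue,Thu,Mon) — 3.
Integrate=Thu: (Mon,Wed,Thu,Tue,Tue,Mon) (Mon,Wed,Thu,Tue,Wed,Mon) (Mon,Wed,Thu,Tue,Thu,Mon) — 3.
Summing: 3 + 3 + 3 + 3 = 12.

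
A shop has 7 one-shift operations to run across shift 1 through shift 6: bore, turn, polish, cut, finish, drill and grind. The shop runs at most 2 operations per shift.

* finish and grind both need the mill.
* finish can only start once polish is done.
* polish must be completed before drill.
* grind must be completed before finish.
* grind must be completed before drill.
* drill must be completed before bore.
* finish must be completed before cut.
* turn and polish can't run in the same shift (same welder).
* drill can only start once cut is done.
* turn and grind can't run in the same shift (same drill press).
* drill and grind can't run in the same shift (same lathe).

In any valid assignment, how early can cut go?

Precedence pushes cut to at least shift 3; downstream work caps cut at shift 4.
cut at shift 3 is achievable: polish -> shift 1; turn -> shift 2; cut -> shift 3; bore -> shift 5; grind -> shift 1; drill -> shift 4; finish -> shift 2.

shift 3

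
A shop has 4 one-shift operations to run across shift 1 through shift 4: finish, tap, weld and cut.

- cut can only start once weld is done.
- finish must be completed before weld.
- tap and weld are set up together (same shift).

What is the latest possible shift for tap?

shift 3

Tap must be in the same shift as weld, which can't be before shift 2, so tap is at least shift 2; tap must be in the same shift as weld, which can't be after shift 3, so tap is at most shift 3.
tap at shift 3 is achievable: finish=shift 1; tap=shift 3; weld=shift 3; cut=shift 4.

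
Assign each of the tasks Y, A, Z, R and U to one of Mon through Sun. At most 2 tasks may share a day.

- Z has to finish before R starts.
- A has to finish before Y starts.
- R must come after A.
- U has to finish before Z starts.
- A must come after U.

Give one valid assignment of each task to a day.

Y=Wed; U=Mon; A=Tue; Z=Tue; R=Wed

Checking: A(Tue) before Y(Wed); A(Tue) before R(Wed); U(Mon) before A(Tue); Z(Tue) before R(Wed); U(Mon) before Z(Tue); max 2 per day (cap 2).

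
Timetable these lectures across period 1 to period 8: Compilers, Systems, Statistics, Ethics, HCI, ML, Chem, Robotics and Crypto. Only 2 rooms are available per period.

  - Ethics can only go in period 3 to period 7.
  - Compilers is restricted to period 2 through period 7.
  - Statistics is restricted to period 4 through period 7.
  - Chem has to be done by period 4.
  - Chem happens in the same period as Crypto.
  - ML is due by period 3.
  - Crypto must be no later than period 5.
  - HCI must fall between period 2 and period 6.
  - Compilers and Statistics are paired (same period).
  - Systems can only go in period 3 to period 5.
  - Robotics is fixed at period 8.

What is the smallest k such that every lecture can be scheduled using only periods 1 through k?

8

With at most 2 per period and 9 lectures, at least 5 periods are needed.
Robotics can't be placed before period 8, so the schedule must run through at least period 8.
8 works (last occupied period: period 8): for example Crypto=period 2, HCI=period 5, Chem=period 2, Ethics=period 3, Systems=period 3, ML=period 1, Compilers=period 4, Robotics=period 8, Statistics=period 4.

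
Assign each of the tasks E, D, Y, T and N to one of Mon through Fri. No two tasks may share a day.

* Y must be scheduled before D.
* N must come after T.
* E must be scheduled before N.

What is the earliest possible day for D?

Tue

Precedence pushes D to at least Tue.
D at Tue is achievable: N in Fri, D in Tue, Y in Mon, E in Wed, T in Thu.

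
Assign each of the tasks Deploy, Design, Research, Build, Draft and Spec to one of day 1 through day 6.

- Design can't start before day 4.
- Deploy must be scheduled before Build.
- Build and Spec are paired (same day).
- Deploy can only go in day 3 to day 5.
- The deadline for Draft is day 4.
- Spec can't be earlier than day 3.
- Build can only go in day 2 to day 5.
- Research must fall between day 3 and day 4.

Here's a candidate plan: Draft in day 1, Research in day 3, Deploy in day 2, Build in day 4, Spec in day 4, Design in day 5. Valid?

The deadline for Draft is day 4 — holds.
Spec can't be earlier than day 3 — holds.
Build can only go in day 2 to day 5 — holds.
Deploy must be scheduled before Build — holds.
Design can't start before day 4 — holds.
Build and Spec are paired (same day) — holds.
Deploy can only go in day 3 to day 5 — violated.
Research must fall between day 3 and day 4 — holds.

Invalid. Deploy can only go in day 3 to day 5.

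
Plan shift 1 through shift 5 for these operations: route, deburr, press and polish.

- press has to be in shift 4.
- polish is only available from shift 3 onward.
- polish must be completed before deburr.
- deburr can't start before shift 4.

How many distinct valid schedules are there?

15

Splitting on route: it can be shift 1 (3), shift 2 (3), shift 3 (3), shift 4 (3), shift 5 (3). Listing each branch's schedules as (deburr, press, polish) by shift number:
route=shift 1: (4,4,3) (5,4,3) (5,4,4) — 3.
route=shift 2: (4,4,3) (5,4,3) (5,4,4) — 3.
route=shift 3: (4,4,3) (5,4,3) (5,4,4) — 3.
route=shift 4: (4,4,3) (5,4,3) (5,4,4) — 3.
route=shift 5: (4,4,3) (5,4,3) (5,4,4) — 3.
Summing: 3 + 3 + 3 + 3 + 3 = 15.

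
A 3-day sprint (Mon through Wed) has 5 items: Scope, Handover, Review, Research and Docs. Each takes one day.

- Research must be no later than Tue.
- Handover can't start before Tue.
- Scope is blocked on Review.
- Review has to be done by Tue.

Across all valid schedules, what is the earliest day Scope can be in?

Tue

Precedence pushes Scope to at least Tue.
Scope at Tue is achievable: Scope=Tue, Docs=Mon, Research=Mon, Review=Mon, Handover=Tue.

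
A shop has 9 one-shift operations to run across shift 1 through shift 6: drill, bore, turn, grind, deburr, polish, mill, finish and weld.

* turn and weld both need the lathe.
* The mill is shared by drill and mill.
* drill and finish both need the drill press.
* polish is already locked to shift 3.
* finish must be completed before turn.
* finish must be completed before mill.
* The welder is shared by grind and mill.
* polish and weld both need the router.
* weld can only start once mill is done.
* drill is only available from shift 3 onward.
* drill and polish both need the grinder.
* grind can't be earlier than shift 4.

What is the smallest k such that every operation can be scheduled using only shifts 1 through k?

The precedence chain requires at least 3 distinct shifts.
grind can't be placed before shift 4, so the schedule must run through at least shift 4.
4 works (last occupied shift: shift 4): for example weld=shift 4, turn=shift 2, deburr=shift 1, mill=shift 2, polish=shift 3, grind=shift 4, finish=shift 1, bore=shift 1, drill=shift 4.

4 shifts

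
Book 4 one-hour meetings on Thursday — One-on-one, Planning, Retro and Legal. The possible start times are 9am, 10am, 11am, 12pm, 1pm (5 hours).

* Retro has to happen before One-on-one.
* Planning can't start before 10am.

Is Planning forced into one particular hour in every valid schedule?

Planning can be 10am (e.g. Retro in 9am, One-on-one in 10am, Planning in 10am, Legal in 9am) or 11am (e.g. One-on-one -> 10am; Retro -> 9am; Legal -> 9am; Planning -> 11am).

No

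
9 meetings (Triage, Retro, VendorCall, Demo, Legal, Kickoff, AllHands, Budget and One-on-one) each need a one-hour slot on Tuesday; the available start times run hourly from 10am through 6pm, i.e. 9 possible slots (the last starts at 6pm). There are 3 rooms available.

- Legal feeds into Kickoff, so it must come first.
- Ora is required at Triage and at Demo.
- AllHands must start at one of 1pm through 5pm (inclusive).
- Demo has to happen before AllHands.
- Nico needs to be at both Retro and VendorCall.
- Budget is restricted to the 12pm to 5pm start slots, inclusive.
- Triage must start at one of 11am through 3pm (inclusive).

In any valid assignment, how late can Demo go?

Downstream work caps Demo at 4pm.
Demo at 4pm is achievable: VendorCall -> 11am; Legal -> 10am; Triage -> 11am; Kickoff -> 11am; AllHands -> 5pm; Demo -> 4pm; Retro -> 10am; Budget -> 12pm; One-on-one -> 10am.

4pm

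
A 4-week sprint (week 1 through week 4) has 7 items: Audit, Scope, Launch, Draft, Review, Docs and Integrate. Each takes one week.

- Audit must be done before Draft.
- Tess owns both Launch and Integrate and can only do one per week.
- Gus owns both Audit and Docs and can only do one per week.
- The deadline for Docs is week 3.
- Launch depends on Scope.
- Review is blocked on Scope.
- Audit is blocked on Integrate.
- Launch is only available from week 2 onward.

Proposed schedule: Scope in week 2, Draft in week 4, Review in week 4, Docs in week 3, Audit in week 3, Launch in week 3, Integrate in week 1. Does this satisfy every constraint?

Launch is only available from week 2 onward — holds.
Review is blocked on Scope — holds.
Launch depends on Scope — holds.
Audit must be done before Draft — holds.
Gus owns both Audit and Docs and can only do one per week — violated.
The deadline for Docs is week 3 — holds.
Audit is blocked on Integrate — holds.
Tess owns both Launch and Integrate and can only do one per week — holds.

No. Gus owns both Audit and Docs and can only do one per week is not satisfied.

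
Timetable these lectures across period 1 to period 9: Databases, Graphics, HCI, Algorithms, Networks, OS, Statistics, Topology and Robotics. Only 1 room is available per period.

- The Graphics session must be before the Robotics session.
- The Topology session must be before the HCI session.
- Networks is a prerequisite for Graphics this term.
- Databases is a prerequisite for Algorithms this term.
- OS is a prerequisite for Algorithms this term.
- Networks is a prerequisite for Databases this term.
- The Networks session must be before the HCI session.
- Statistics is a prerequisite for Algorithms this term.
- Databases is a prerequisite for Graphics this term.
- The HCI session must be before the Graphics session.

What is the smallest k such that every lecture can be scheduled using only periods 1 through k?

The precedence chain requires at least 4 distinct periods.
With at most 1 per period and 9 lectures, at least 9 periods are needed.
9 works (last occupied period: period 9): for example HCI -> period 4, OS -> period 6, Statistics -> period 7, Graphics -> period 5, Topology -> period 3, Networks -> period 1, Algorithms -> period 8, Databases -> period 2, Robotics -> period 9.

9 periods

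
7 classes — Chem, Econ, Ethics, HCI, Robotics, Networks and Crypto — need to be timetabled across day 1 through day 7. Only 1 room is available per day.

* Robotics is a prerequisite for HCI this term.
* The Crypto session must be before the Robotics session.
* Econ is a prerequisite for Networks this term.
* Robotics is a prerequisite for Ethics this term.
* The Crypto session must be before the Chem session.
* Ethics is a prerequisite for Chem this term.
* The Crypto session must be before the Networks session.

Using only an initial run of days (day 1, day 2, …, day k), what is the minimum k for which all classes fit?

7 days

The precedence chain requires at least 4 distinct days.
With at most 1 per day and 7 classes, at least 7 days are needed.
7 works (last occupied day: day 7): for example Ethics -> day 3; Chem -> day 4; Robotics -> day 2; Networks -> day 6; Econ -> day 5; Crypto -> day 1; HCI -> day 7.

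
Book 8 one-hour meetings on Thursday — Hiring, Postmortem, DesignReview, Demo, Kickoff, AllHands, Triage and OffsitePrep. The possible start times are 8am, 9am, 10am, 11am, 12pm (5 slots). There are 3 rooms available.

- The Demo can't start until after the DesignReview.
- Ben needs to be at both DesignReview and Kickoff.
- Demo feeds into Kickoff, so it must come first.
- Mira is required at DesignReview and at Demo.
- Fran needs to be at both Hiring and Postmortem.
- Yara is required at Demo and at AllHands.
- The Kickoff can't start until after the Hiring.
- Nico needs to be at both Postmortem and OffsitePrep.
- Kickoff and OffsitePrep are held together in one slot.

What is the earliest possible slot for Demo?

9am

Precedence pushes Demo to at least 9am; downstream work caps Demo at 11am.
Demo at 9am is achievable: Demo=9am, Postmortem=9am, Triage=9am, OffsitePrep=10am, AllHands=8am, Kickoff=10am, Hiring=8am, DesignReview=8am.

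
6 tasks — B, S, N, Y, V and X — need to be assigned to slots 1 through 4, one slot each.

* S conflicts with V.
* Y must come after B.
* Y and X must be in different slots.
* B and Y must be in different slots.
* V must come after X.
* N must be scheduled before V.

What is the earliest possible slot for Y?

2

Precedence pushes Y to at least 2.
Y at 2 is achievable: S in 1, X in 1, N in 1, Y in 2, B in 1, V in 2.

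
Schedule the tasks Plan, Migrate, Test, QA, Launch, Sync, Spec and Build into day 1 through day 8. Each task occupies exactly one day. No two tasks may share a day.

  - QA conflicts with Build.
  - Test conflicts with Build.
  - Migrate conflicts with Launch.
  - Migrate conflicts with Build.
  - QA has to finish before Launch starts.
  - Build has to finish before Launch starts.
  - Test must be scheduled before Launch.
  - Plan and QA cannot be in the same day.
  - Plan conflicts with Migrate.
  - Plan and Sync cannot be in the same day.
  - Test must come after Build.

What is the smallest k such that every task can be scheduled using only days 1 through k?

The precedence chain requires at least 3 distinct days.
With at most 1 per day and 8 tasks, at least 8 days are needed.
8 works (last occupied day: day 8): for example Plan=day 5; Migrate=day 6; Spec=day 8; QA=day 3; Build=day 1; Test=day 2; Sync=day 7; Launch=day 4.

8 days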